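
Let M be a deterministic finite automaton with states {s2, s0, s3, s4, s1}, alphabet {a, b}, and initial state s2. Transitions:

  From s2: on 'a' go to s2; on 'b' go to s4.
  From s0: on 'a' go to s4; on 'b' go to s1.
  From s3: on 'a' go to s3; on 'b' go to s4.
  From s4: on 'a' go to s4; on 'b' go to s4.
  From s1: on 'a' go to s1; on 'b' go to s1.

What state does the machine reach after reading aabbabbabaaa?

s2 → s2 → s2 → s4 → s4 → s4 → s4 → s4 → s4 → s4 → s4 → s4 → s4

s4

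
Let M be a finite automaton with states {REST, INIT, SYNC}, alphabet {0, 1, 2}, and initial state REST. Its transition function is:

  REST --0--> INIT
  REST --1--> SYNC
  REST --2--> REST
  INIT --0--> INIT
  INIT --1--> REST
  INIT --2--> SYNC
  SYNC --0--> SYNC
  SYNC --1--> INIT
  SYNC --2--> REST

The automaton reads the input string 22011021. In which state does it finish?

REST → REST → REST → INIT → REST → SYNC → SYNC → REST → SYNC

SYNC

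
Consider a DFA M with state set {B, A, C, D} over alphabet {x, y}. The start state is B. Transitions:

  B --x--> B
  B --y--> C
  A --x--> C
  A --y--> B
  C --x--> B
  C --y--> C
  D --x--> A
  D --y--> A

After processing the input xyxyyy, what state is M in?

C

start at B
read 'x': B → B
read 'y': B → C
read 'x': C → B
read 'y': B → C
read 'y': C → C
read 'y': C → C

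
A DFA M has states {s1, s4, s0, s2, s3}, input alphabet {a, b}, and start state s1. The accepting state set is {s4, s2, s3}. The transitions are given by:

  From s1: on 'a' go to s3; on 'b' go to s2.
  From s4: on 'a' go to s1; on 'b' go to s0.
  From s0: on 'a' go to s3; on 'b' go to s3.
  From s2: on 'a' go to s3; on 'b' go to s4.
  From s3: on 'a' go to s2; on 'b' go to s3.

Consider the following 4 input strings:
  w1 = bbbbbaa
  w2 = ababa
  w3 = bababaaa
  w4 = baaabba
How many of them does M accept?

w1: Trace: s1 -b-> s2 -b-> s4 -b-> s0 -b-> s3 -b-> s3 -a-> s2 -a-> s3  → end s3, accepted
w2: Trace: s1 -a-> s3 -b-> s3 -a-> s2 -b-> s4 -a-> s1  → end s1, rejected
w3: Trace: s1 -b-> s2 -a-> s3 -b-> s3 -a-> s2 -b-> s4 -a-> s1 -a-> s3 -a-> s2  → end s2, accepted
w4: Trace: s1 -b-> s2 -a-> s3 -a-> s2 -a-> s3 -b-> s3 -b-> s3 -a-> s2  → end s2, accepted

3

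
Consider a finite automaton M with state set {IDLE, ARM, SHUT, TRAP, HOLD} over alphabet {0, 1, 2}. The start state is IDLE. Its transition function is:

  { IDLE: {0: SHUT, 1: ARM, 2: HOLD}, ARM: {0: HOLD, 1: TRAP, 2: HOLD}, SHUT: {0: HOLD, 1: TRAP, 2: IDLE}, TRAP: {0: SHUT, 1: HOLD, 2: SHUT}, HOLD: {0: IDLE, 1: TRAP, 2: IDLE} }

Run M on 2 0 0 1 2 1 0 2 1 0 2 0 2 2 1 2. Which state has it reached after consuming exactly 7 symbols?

Trace: IDLE -2-> HOLD -0-> IDLE -0-> SHUT -1-> TRAP -2-> SHUT -1-> TRAP -0-> SHUT
After 7 symbols: SHUT.

SHUT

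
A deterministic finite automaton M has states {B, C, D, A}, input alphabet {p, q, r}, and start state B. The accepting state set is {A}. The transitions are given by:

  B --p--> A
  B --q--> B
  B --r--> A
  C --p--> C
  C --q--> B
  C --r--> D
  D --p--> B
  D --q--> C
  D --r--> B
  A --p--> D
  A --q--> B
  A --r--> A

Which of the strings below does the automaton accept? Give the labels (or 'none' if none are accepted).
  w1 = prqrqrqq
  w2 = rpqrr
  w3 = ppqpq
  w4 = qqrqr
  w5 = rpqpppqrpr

w1: B → A → A → B → A → B → A → B → B  → end B, rejected
w2: B → A → D → C → D → B  → end B, rejected
w3: B → A → D → C → C → B  → end B, rejected
w4: B → B → B → A → B → A  → end A, accepted
w5: B → A → D → C → C → C → C → B → A → D → B  → end B, rejected

w4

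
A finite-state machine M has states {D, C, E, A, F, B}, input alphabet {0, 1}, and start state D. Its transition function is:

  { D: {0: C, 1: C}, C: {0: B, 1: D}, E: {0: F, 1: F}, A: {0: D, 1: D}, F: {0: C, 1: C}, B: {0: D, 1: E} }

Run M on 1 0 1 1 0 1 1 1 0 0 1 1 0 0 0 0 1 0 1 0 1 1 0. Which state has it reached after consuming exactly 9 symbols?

C

D → C → B → E → F → C → D → C → D → C
After 9 symbols: C.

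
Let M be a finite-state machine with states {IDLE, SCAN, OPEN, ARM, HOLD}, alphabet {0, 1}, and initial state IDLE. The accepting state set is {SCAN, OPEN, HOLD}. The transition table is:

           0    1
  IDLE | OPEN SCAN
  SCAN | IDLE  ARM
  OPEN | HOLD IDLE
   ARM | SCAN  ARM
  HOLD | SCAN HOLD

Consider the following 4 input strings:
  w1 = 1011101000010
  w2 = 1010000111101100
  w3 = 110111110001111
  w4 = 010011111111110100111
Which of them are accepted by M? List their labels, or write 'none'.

w1: Trace: IDLE -1-> SCAN -0-> IDLE -1-> SCAN -1-> ARM -1-> ARM -0-> SCAN -1-> ARM -0-> SCAN -0-> IDLE -0-> OPEN -0-> HOLD -1-> HOLD -0-> SCAN  → end SCAN, accepted
w2: Trace: IDLE -1-> SCAN -0-> IDLE -1-> SCAN -0-> IDLE -0-> OPEN -0-> HOLD -0-> SCAN -1-> ARM -1-> ARM -1-> ARM -1-> ARM -0-> SCAN -1-> ARM -1-> ARM -0-> SCAN -0-> IDLE  → end IDLE, rejected
w3: Trace: IDLE -1-> SCAN -1-> ARM -0-> SCAN -1-> ARM -1-> ARM -1-> ARM -1-> ARM -1-> ARM -0-> SCAN -0-> IDLE -0-> OPEN -1-> IDLE -1-> SCAN -1-> ARM -1-> ARM  → end ARM, rejected
w4: Trace: IDLE -0-> OPEN -1-> IDLE -0-> OPEN -0-> HOLD -1-> HOLD -1-> HOLD -1-> HOLD -1-> HOLD -1-> HOLD -1-> HOLD -1-> HOLD -1-> HOLD -1-> HOLD -1-> HOLD -0-> SCAN -1-> ARM -0-> SCAN -0-> IDLE -1-> SCAN -1-> ARM -1-> ARM  → end ARM, rejected

w1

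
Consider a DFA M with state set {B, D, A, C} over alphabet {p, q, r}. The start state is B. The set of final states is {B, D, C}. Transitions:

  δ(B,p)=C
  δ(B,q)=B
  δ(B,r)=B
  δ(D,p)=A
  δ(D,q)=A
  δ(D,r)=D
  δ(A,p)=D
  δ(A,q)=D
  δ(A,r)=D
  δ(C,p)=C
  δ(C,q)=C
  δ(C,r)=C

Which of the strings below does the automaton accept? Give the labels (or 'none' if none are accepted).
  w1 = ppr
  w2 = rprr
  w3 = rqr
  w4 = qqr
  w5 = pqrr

w1: B → C → C → C  → end C, accepted
w2: B → B → C → C → C  → end C, accepted
w3: B → B → B → B  → end B, accepted
w4: B → B → B → B  → end B, accepted
w5: B → C → C → C → C  → end C, accepted

w1, w2, w3, w4, w5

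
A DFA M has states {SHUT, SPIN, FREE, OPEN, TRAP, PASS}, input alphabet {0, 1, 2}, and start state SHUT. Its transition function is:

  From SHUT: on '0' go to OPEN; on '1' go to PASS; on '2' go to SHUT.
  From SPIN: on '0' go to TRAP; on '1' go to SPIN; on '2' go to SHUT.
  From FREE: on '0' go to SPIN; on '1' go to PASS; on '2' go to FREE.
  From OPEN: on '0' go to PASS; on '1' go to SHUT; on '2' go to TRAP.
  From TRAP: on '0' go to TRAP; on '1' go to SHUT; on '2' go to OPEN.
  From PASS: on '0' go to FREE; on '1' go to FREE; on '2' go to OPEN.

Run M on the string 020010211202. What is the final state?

OPEN

Trace: SHUT -0-> OPEN -2-> TRAP -0-> TRAP -0-> TRAP -1-> SHUT -0-> OPEN -2-> TRAP -1-> SHUT -1-> PASS -2-> OPEN -0-> PASS -2-> OPEN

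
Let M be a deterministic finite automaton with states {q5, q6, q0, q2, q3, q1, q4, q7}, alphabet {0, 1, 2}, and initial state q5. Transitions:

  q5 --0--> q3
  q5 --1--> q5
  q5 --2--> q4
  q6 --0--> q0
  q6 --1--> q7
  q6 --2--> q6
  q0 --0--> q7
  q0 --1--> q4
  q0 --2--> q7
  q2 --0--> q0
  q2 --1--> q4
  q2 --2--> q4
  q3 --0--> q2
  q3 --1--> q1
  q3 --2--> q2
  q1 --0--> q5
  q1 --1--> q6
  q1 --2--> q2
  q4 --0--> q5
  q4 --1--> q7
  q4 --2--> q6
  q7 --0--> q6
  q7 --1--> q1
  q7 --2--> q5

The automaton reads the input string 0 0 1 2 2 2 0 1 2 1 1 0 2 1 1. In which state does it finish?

start at q5
read '0': q5 → q3
read '0': q3 → q2
read '1': q2 → q4
read '2': q4 → q6
read '2': q6 → q6
read '2': q6 → q6
read '0': q6 → q0
read '1': q0 → q4
read '2': q4 → q6
read '1': q6 → q7
read '1': q7 → q1
read '0': q1 → q5
read '2': q5 → q4
read '1': q4 → q7
read '1': q7 → q1

q1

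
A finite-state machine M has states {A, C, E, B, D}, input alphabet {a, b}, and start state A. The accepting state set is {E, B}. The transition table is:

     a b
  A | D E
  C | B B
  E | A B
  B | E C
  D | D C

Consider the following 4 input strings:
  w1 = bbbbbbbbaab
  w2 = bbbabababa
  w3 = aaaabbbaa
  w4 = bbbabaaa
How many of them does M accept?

w1: Trace: A -b-> E -b-> B -b-> C -b-> B -b-> C -b-> B -b-> C -b-> B -a-> E -a-> A -b-> E  → end E, accepted
w2: Trace: A -b-> E -b-> B -b-> C -a-> B -b-> C -a-> B -b-> C -a-> B -b-> C -a-> B  → end B, accepted
w3: Trace: A -a-> D -a-> D -a-> D -a-> D -b-> C -b-> B -b-> C -a-> B -a-> E  → end E, accepted
w4: Trace: A -b-> E -b-> B -b-> C -a-> B -b-> C -a-> B -a-> E -a-> A  → end A, rejected

3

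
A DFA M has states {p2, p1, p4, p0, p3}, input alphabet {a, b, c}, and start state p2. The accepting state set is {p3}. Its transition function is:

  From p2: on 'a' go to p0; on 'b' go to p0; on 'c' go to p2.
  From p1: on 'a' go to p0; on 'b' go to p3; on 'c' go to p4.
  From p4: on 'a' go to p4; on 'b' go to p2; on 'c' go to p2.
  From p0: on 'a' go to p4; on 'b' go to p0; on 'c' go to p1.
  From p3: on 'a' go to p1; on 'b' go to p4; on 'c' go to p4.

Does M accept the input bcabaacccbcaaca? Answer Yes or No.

No

p2 → p0 → p1 → p0 → p0 → p4 → p4 → p2 → p2 → p2 → p0 → p1 → p0 → p4 → p2 → p0
End state p0 is not accepting.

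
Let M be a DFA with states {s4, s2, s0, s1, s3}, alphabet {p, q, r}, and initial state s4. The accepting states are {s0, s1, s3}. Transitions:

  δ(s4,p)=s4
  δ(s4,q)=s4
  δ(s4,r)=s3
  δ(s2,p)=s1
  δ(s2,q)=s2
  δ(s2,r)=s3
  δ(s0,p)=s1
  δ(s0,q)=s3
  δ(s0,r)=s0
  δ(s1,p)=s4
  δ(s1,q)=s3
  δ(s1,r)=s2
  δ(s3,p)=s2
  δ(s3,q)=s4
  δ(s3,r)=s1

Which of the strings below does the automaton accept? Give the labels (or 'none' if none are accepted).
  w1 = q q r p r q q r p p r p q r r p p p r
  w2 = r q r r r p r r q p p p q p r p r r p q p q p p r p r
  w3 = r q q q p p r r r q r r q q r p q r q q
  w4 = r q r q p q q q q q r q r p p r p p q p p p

w1, w2

w1:
  start at s4
  read 'q': s4 → s4
  read 'q': s4 → s4
  read 'r': s4 → s3
  read 'p': s3 → s2
  read 'r': s2 → s3
  read 'q': s3 → s4
  read 'q': s4 → s4
  read 'r': s4 → s3
  read 'p': s3 → s2
  read 'p': s2 → s1
  read 'r': s1 → s2
  read 'p': s2 → s1
  read 'q': s1 → s3
  read 'r': s3 → s1
  read 'r': s1 → s2
  read 'p': s2 → s1
  read 'p': s1 → s4
  read 'p': s4 → s4
  read 'r': s4 → s3
  end s3, accepted
w2:
  start at s4
  read 'r': s4 → s3
  read 'q': s3 → s4
  read 'r': s4 → s3
  read 'r': s3 → s1
  read 'r': s1 → s2
  read 'p': s2 → s1
  read 'r': s1 → s2
  read 'r': s2 → s3
  read 'q': s3 → s4
  read 'p': s4 → s4
  read 'p': s4 → s4
  read 'p': s4 → s4
  read 'q': s4 → s4
  read 'p': s4 → s4
  read 'r': s4 → s3
  read 'p': s3 → s2
  read 'r': s2 → s3
  read 'r': s3 → s1
  read 'p': s1 → s4
  read 'q': s4 → s4
  read 'p': s4 → s4
  read 'q': s4 → s4
  read 'p': s4 → s4
  read 'p': s4 → s4
  read 'r': s4 → s3
  read 'p': s3 → s2
  read 'r': s2 → s3
  end s3, accepted
w3:
  start at s4
  read 'r': s4 → s3
  read 'q': s3 → s4
  read 'q': s4 → s4
  read 'q': s4 → s4
  read 'p': s4 → s4
  read 'p': s4 → s4
  read 'r': s4 → s3
  read 'r': s3 → s1
  read 'r': s1 → s2
  read 'q': s2 → s2
  read 'r': s2 → s3
  read 'r': s3 → s1
  read 'q': s1 → s3
  read 'q': s3 → s4
  read 'r': s4 → s3
  read 'p': s3 → s2
  read 'q': s2 → s2
  read 'r': s2 → s3
  read 'q': s3 → s4
  read 'q': s4 → s4
  end s4, rejected
w4:
  start at s4
  read 'r': s4 → s3
  read 'q': s3 → s4
  read 'r': s4 → s3
  read 'q': s3 → s4
  read 'p': s4 → s4
  read 'q': s4 → s4
  read 'q': s4 → s4
  read 'q': s4 → s4
  read 'q': s4 → s4
  read 'q': s4 → s4
  read 'r': s4 → s3
  read 'q': s3 → s4
  read 'r': s4 → s3
  read 'p': s3 → s2
  read 'p': s2 → s1
  read 'r': s1 → s2
  read 'p': s2 → s1
  read 'p': s1 → s4
  read 'q': s4 → s4
  read 'p': s4 → s4
  read 'p': s4 → s4
  read 'p': s4 → s4
  end s4, rejected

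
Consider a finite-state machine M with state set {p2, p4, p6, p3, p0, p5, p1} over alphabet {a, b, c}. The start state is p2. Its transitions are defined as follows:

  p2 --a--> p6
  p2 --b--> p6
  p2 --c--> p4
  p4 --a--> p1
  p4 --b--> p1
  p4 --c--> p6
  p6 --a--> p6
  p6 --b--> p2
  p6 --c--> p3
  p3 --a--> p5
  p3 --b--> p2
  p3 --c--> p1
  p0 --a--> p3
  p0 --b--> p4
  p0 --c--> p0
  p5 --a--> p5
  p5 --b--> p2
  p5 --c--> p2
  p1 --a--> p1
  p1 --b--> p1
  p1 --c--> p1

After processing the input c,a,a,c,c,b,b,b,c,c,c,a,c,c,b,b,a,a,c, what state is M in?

p2 → p4 → p1 → p1 → p1 → p1 → p1 → p1 → p1 → p1 → p1 → p1 → p1 → p1 → p1 → p1 → p1 → p1 → p1 → p1

p1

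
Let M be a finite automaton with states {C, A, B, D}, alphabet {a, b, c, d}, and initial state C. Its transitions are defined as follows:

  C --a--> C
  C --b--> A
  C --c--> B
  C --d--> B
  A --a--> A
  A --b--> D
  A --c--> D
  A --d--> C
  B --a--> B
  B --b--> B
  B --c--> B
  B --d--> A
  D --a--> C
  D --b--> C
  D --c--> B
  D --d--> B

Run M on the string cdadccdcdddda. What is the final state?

start at C
read 'c': C → B
read 'd': B → A
read 'a': A → A
read 'd': A → C
read 'c': C → B
read 'c': B → B
read 'd': B → A
read 'c': A → D
read 'd': D → B
read 'd': B → A
read 'd': A → C
read 'd': C → B
read 'a': B → B

B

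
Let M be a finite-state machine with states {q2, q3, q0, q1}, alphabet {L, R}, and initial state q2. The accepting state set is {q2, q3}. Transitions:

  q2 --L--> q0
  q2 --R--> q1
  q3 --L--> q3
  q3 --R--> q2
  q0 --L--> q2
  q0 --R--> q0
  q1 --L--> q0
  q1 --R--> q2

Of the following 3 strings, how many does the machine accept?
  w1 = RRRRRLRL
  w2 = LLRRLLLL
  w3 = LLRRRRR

w1: Trace: q2 -R-> q1 -R-> q2 -R-> q1 -R-> q2 -R-> q1 -L-> q0 -R-> q0 -L-> q2  → end q2, accepted
w2: Trace: q2 -L-> q0 -L-> q2 -R-> q1 -R-> q2 -L-> q0 -L-> q2 -L-> q0 -L-> q2  → end q2, accepted
w3: Trace: q2 -L-> q0 -L-> q2 -R-> q1 -R-> q2 -R-> q1 -R-> q2 -R-> q1  → end q1, rejected

2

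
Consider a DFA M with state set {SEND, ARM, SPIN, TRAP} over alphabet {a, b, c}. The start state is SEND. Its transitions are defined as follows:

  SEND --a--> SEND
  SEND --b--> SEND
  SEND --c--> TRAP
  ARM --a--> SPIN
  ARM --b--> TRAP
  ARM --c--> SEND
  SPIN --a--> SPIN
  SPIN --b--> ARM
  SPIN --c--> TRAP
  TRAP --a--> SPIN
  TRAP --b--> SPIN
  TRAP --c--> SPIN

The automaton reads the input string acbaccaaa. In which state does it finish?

SEND → SEND → TRAP → SPIN → SPIN → TRAP → SPIN → SPIN → SPIN → SPIN

SPIN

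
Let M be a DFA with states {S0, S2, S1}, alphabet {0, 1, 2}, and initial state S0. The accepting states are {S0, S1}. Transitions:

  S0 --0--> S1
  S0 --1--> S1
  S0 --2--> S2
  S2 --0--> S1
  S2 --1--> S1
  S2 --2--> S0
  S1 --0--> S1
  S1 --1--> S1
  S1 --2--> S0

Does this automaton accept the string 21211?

Yes

start at S0
read '2': S0 → S2
read '1': S2 → S1
read '2': S1 → S0
read '1': S0 → S1
read '1': S1 → S1
End state S1 is accepting.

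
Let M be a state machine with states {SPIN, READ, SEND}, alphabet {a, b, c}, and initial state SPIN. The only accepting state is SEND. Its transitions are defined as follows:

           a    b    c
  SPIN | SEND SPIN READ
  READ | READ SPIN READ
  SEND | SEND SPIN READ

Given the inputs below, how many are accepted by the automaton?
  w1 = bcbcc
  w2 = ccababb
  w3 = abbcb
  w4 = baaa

w1: Trace: SPIN -b-> SPIN -c-> READ -b-> SPIN -c-> READ -c-> READ  → end READ, rejected
w2: Trace: SPIN -c-> READ -c-> READ -a-> READ -b-> SPIN -a-> SEND -b-> SPIN -b-> SPIN  → end SPIN, rejected
w3: Trace: SPIN -a-> SEND -b-> SPIN -b-> SPIN -c-> READ -b-> SPIN  → end SPIN, rejected
w4: Trace: SPIN -b-> SPIN -a-> SEND -a-> SEND -a-> SEND  → end SEND, accepted

1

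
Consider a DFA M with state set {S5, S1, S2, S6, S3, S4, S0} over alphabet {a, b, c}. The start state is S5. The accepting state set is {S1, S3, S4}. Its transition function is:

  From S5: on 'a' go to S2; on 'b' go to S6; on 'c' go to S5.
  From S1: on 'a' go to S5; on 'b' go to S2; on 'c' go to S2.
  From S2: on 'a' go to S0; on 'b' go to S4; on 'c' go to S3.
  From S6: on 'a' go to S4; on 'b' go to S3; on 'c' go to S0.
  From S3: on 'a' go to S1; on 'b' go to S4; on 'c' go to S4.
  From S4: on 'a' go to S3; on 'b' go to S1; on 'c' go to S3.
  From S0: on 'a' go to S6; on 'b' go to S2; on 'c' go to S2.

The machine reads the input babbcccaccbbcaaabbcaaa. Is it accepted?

Trace: S5 -b-> S6 -a-> S4 -b-> S1 -b-> S2 -c-> S3 -c-> S4 -c-> S3 -a-> S1 -c-> S2 -c-> S3 -b-> S4 -b-> S1 -c-> S2 -a-> S0 -a-> S6 -a-> S4 -b-> S1 -b-> S2 -c-> S3 -a-> S1 -a-> S5 -a-> S2
End state S2 is not accepting.

No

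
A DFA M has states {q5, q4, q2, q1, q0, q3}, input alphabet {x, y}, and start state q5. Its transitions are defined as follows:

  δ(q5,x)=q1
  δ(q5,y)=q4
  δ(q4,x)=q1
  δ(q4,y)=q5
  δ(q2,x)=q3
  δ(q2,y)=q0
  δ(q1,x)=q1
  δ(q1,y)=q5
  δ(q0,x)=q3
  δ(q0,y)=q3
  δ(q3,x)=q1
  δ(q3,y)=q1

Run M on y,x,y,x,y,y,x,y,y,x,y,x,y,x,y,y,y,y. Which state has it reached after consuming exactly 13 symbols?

q5

start at q5
read 'y': q5 → q4
read 'x': q4 → q1
read 'y': q1 → q5
read 'x': q5 → q1
read 'y': q1 → q5
read 'y': q5 → q4
read 'x': q4 → q1
read 'y': q1 → q5
read 'y': q5 → q4
read 'x': q4 → q1
read 'y': q1 → q5
read 'x': q5 → q1
read 'y': q1 → q5
After 13 symbols: q5.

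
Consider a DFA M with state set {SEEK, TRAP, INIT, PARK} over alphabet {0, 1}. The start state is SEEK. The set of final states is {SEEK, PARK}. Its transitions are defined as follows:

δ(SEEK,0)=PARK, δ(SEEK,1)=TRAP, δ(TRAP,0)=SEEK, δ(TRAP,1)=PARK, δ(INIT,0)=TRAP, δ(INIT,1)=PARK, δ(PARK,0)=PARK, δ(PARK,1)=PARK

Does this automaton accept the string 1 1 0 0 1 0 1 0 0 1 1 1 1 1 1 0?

Yes

SEEK → TRAP → PARK → PARK → PARK → PARK → PARK → PARK → PARK → PARK → PARK → PARK → PARK → PARK → PARK → PARK → PARK
End state PARK is accepting.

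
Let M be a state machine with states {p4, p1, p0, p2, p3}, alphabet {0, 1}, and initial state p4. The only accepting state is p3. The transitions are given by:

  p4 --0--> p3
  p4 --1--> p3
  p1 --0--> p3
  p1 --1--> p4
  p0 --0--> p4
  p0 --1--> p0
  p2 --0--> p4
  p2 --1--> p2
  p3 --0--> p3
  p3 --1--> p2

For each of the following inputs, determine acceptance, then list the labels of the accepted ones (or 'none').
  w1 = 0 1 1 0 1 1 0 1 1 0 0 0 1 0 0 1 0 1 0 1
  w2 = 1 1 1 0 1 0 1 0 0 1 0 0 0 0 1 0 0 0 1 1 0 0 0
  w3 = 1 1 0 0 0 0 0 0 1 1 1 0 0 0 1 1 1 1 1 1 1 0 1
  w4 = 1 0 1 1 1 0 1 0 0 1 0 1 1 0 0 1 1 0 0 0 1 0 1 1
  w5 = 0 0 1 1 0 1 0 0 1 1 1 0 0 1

w2, w3

w1:
  start at p4
  read '0': p4 → p3
  read '1': p3 → p2
  read '1': p2 → p2
  read '0': p2 → p4
  read '1': p4 → p3
  read '1': p3 → p2
  read '0': p2 → p4
  read '1': p4 → p3
  read '1': p3 → p2
  read '0': p2 → p4
  read '0': p4 → p3
  read '0': p3 → p3
  read '1': p3 → p2
  read '0': p2 → p4
  read '0': p4 → p3
  read '1': p3 → p2
  read '0': p2 → p4
  read '1': p4 → p3
  read '0': p3 → p3
  read '1': p3 → p2
  end p2, rejected
w2:
  start at p4
  read '1': p4 → p3
  read '1': p3 → p2
  read '1': p2 → p2
  read '0': p2 → p4
  read '1': p4 → p3
  read '0': p3 → p3
  read '1': p3 → p2
  read '0': p2 → p4
  read '0': p4 → p3
  read '1': p3 → p2
  read '0': p2 → p4
  read '0': p4 → p3
  read '0': p3 → p3
  read '0': p3 → p3
  read '1': p3 → p2
  read '0': p2 → p4
  read '0': p4 → p3
  read '0': p3 → p3
  read '1': p3 → p2
  read '1': p2 → p2
  read '0': p2 → p4
  read '0': p4 → p3
  read '0': p3 → p3
  end p3, accepted
w3:
  start at p4
  read '1': p4 → p3
  read '1': p3 → p2
  read '0': p2 → p4
  read '0': p4 → p3
  read '0': p3 → p3
  read '0': p3 → p3
  read '0': p3 → p3
  read '0': p3 → p3
  read '1': p3 → p2
  read '1': p2 → p2
  read '1': p2 → p2
  read '0': p2 → p4
  read '0': p4 → p3
  read '0': p3 → p3
  read '1': p3 → p2
  read '1': p2 → p2
  read '1': p2 → p2
  read '1': p2 → p2
  read '1': p2 → p2
  read '1': p2 → p2
  read '1': p2 → p2
  read '0': p2 → p4
  read '1': p4 → p3
  end p3, accepted
w4:
  start at p4
  read '1': p4 → p3
  read '0': p3 → p3
  read '1': p3 → p2
  read '1': p2 → p2
  read '1': p2 → p2
  read '0': p2 → p4
  read '1': p4 → p3
  read '0': p3 → p3
  read '0': p3 → p3
  read '1': p3 → p2
  read '0': p2 → p4
  read '1': p4 → p3
  read '1': p3 → p2
  read '0': p2 → p4
  read '0': p4 → p3
  read '1': p3 → p2
  read '1': p2 → p2
  read '0': p2 → p4
  read '0': p4 → p3
  read '0': p3 → p3
  read '1': p3 → p2
  read '0': p2 → p4
  read '1': p4 → p3
  read '1': p3 → p2
  end p2, rejected
w5:
  start at p4
  read '0': p4 → p3
  read '0': p3 → p3
  read '1': p3 → p2
  read '1': p2 → p2
  read '0': p2 → p4
  read '1': p4 → p3
  read '0': p3 → p3
  read '0': p3 → p3
  read '1': p3 → p2
  read '1': p2 → p2
  read '1': p2 → p2
  read '0': p2 → p4
  read '0': p4 → p3
  read '1': p3 → p2
  end p2, rejected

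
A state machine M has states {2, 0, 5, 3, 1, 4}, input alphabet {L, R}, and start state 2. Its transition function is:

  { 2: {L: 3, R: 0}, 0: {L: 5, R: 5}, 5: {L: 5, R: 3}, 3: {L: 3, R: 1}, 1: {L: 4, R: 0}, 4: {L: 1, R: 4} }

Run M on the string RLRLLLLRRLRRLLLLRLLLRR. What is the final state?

1

start at 2
read 'R': 2 → 0
read 'L': 0 → 5
read 'R': 5 → 3
read 'L': 3 → 3
read 'L': 3 → 3
read 'L': 3 → 3
read 'L': 3 → 3
read 'R': 3 → 1
read 'R': 1 → 0
read 'L': 0 → 5
read 'R': 5 → 3
read 'R': 3 → 1
read 'L': 1 → 4
read 'L': 4 → 1
read 'L': 1 → 4
read 'L': 4 → 1
read 'R': 1 → 0
read 'L': 0 → 5
read 'L': 5 → 5
read 'L': 5 → 5
read 'R': 5 → 3
read 'R': 3 → 1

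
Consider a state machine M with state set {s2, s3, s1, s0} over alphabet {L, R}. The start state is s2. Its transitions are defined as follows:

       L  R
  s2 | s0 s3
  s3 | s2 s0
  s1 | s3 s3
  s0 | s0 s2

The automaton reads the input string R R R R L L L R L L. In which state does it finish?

s0

Trace: s2 -R-> s3 -R-> s0 -R-> s2 -R-> s3 -L-> s2 -L-> s0 -L-> s0 -R-> s2 -L-> s0 -L-> s0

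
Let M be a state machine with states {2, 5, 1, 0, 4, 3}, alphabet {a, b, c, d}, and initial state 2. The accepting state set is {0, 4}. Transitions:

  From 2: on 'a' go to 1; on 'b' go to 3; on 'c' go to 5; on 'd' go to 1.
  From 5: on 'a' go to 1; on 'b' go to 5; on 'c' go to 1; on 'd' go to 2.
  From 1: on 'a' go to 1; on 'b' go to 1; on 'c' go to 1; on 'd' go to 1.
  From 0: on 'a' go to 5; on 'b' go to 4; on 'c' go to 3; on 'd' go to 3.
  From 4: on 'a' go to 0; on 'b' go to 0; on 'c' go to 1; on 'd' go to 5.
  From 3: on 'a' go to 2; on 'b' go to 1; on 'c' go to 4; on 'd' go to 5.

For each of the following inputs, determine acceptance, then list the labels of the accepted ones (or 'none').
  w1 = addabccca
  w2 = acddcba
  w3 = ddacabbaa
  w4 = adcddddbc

w1: 2 → 1 → 1 → 1 → 1 → 1 → 1 → 1 → 1 → 1  → end 1, rejected
w2: 2 → 1 → 1 → 1 → 1 → 1 → 1 → 1  → end 1, rejected
w3: 2 → 1 → 1 → 1 → 1 → 1 → 1 → 1 → 1 → 1  → end 1, rejected
w4: 2 → 1 → 1 → 1 → 1 → 1 → 1 → 1 → 1 → 1  → end 1, rejected

none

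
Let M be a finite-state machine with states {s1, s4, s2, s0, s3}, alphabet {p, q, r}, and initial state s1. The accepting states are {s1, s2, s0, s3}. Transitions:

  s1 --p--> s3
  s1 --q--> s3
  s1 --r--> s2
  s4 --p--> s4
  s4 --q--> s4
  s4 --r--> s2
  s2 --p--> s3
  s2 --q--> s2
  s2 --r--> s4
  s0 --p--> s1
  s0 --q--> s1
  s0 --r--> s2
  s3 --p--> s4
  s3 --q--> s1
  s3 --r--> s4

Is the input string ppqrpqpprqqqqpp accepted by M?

Trace: s1 -p-> s3 -p-> s4 -q-> s4 -r-> s2 -p-> s3 -q-> s1 -p-> s3 -p-> s4 -r-> s2 -q-> s2 -q-> s2 -q-> s2 -q-> s2 -p-> s3 -p-> s4
End state s4 is not accepting.

No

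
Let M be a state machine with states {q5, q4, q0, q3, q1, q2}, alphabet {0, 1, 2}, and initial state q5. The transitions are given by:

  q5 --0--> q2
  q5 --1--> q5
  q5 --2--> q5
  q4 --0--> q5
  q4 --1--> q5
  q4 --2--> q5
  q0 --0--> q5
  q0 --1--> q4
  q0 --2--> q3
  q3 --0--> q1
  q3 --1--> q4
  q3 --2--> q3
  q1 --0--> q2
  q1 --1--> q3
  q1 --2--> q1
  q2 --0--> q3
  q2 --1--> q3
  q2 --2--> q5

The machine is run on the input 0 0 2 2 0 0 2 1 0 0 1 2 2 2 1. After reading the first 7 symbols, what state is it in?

q5

q5 → q2 → q3 → q3 → q3 → q1 → q2 → q5
After 7 symbols: q5.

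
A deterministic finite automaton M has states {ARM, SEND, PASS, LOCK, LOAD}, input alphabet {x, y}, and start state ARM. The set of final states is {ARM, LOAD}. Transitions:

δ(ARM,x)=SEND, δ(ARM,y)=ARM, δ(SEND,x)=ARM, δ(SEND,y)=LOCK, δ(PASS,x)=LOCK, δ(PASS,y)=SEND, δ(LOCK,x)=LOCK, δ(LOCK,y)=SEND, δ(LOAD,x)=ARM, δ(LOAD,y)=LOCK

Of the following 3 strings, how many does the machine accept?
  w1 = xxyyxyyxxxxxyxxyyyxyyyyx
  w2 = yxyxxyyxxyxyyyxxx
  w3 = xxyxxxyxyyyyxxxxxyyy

w1:
  start at ARM
  read 'x': ARM → SEND
  read 'x': SEND → ARM
  read 'y': ARM → ARM
  read 'y': ARM → ARM
  read 'x': ARM → SEND
  read 'y': SEND → LOCK
  read 'y': LOCK → SEND
  read 'x': SEND → ARM
  read 'x': ARM → SEND
  read 'x': SEND → ARM
  read 'x': ARM → SEND
  read 'x': SEND → ARM
  read 'y': ARM → ARM
  read 'x': ARM → SEND
  read 'x': SEND → ARM
  read 'y': ARM → ARM
  read 'y': ARM → ARM
  read 'y': ARM → ARM
  read 'x': ARM → SEND
  read 'y': SEND → LOCK
  read 'y': LOCK → SEND
  read 'y': SEND → LOCK
  read 'y': LOCK → SEND
  read 'x': SEND → ARM
  end ARM, accepted
w2:
  start at ARM
  read 'y': ARM → ARM
  read 'x': ARM → SEND
  read 'y': SEND → LOCK
  read 'x': LOCK → LOCK
  read 'x': LOCK → LOCK
  read 'y': LOCK → SEND
  read 'y': SEND → LOCK
  read 'x': LOCK → LOCK
  read 'x': LOCK → LOCK
  read 'y': LOCK → SEND
  read 'x': SEND → ARM
  read 'y': ARM → ARM
  read 'y': ARM → ARM
  read 'y': ARM → ARM
  read 'x': ARM → SEND
  read 'x': SEND → ARM
  read 'x': ARM → SEND
  end SEND, rejected
w3:
  start at ARM
  read 'x': ARM → SEND
  read 'x': SEND → ARM
  read 'y': ARM → ARM
  read 'x': ARM → SEND
  read 'x': SEND → ARM
  read 'x': ARM → SEND
  read 'y': SEND → LOCK
  read 'x': LOCK → LOCK
  read 'y': LOCK → SEND
  read 'y': SEND → LOCK
  read 'y': LOCK → SEND
  read 'y': SEND → LOCK
  read 'x': LOCK → LOCK
  read 'x': LOCK → LOCK
  read 'x': LOCK → LOCK
  read 'x': LOCK → LOCK
  read 'x': LOCK → LOCK
  read 'y': LOCK → SEND
  read 'y': SEND → LOCK
  read 'y': LOCK → SEND
  end SEND, rejected

1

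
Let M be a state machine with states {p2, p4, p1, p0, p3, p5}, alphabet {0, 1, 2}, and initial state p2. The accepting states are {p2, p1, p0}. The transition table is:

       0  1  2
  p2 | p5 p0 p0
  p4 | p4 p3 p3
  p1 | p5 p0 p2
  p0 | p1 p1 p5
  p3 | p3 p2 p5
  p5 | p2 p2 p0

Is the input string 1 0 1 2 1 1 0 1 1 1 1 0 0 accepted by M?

Yes

Trace: p2 -1-> p0 -0-> p1 -1-> p0 -2-> p5 -1-> p2 -1-> p0 -0-> p1 -1-> p0 -1-> p1 -1-> p0 -1-> p1 -0-> p5 -0-> p2
End state p2 is accepting.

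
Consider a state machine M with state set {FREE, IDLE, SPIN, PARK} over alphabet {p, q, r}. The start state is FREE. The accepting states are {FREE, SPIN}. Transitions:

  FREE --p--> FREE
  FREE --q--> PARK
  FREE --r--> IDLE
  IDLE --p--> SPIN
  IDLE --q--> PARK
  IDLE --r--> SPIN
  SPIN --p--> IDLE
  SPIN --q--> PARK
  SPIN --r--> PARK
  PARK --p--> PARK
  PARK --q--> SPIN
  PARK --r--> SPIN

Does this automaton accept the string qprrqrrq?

FREE → PARK → PARK → SPIN → PARK → SPIN → PARK → SPIN → PARK
End state PARK is not accepting.

No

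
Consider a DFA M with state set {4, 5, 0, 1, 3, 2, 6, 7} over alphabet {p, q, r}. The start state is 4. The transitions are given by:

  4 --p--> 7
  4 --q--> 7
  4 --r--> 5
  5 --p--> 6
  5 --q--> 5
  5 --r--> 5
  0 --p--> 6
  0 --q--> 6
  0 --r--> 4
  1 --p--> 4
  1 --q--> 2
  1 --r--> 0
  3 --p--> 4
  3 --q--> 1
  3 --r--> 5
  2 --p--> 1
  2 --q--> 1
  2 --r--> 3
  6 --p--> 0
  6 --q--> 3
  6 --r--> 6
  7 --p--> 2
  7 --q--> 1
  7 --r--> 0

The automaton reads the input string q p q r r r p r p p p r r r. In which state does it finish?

start at 4
read 'q': 4 → 7
read 'p': 7 → 2
read 'q': 2 → 1
read 'r': 1 → 0
read 'r': 0 → 4
read 'r': 4 → 5
read 'p': 5 → 6
read 'r': 6 → 6
read 'p': 6 → 0
read 'p': 0 → 6
read 'p': 6 → 0
read 'r': 0 → 4
read 'r': 4 → 5
read 'r': 5 → 5

5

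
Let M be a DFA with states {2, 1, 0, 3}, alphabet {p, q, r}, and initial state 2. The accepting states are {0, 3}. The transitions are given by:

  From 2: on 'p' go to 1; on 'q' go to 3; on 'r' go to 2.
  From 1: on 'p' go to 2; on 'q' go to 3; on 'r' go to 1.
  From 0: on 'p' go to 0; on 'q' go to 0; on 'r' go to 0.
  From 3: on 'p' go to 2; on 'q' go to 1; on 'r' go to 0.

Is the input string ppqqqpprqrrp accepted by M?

start at 2
read 'p': 2 → 1
read 'p': 1 → 2
read 'q': 2 → 3
read 'q': 3 → 1
read 'q': 1 → 3
read 'p': 3 → 2
read 'p': 2 → 1
read 'r': 1 → 1
read 'q': 1 → 3
read 'r': 3 → 0
read 'r': 0 → 0
read 'p': 0 → 0
End state 0 is accepting.

Yes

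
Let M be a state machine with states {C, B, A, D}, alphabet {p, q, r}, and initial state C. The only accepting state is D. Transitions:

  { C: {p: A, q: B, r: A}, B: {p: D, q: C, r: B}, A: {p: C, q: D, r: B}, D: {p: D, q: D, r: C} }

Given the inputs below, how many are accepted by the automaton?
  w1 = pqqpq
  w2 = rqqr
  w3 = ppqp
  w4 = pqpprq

2

w1: Trace: C -p-> A -q-> D -q-> D -p-> D -q-> D  → end D, accepted
w2: Trace: C -r-> A -q-> D -q-> D -r-> C  → end C, rejected
w3: Trace: C -p-> A -p-> C -q-> B -p-> D  → end D, accepted
w4: Trace: C -p-> A -q-> D -p-> D -p-> D -r-> C -q-> B  → end B, rejected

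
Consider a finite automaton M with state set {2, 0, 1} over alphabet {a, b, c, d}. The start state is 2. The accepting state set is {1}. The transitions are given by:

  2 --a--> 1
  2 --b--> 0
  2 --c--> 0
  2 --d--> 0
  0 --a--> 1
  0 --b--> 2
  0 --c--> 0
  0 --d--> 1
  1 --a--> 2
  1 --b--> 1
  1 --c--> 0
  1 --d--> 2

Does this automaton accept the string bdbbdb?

No

2 → 0 → 1 → 1 → 1 → 2 → 0
End state 0 is not accepting.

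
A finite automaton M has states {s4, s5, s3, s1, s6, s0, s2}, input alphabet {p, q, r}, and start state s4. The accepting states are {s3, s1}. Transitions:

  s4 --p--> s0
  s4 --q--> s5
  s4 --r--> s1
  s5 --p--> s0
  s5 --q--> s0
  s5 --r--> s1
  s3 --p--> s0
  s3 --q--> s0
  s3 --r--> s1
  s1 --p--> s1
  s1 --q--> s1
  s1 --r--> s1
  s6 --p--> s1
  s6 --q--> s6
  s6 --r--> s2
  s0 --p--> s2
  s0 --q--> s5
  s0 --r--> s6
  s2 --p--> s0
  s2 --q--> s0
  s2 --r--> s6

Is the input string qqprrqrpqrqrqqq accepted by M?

s4 → s5 → s0 → s2 → s6 → s2 → s0 → s6 → s1 → s1 → s1 → s1 → s1 → s1 → s1 → s1
End state s1 is accepting.

Yes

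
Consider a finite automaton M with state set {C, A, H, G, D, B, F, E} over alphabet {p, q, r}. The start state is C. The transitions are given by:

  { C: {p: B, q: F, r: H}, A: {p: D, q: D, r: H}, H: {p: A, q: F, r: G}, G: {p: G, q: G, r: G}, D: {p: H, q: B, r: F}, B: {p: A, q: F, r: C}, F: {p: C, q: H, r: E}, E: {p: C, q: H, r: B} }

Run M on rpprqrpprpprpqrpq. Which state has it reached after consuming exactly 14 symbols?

Trace: C -r-> H -p-> A -p-> D -r-> F -q-> H -r-> G -p-> G -p-> G -r-> G -p-> G -p-> G -r-> G -p-> G -q-> G
After 14 symbols: G.

G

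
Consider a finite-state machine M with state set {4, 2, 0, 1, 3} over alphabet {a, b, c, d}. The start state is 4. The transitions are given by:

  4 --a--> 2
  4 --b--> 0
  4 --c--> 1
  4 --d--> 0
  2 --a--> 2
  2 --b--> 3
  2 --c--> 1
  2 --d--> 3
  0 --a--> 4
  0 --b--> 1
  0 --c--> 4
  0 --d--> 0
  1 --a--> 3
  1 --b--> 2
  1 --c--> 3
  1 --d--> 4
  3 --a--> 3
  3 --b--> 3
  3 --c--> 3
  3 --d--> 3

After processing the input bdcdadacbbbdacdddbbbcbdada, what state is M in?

3

Trace: 4 -b-> 0 -d-> 0 -c-> 4 -d-> 0 -a-> 4 -d-> 0 -a-> 4 -c-> 1 -b-> 2 -b-> 3 -b-> 3 -d-> 3 -a-> 3 -c-> 3 -d-> 3 -d-> 3 -d-> 3 -b-> 3 -b-> 3 -b-> 3 -c-> 3 -b-> 3 -d-> 3 -a-> 3 -d-> 3 -a-> 3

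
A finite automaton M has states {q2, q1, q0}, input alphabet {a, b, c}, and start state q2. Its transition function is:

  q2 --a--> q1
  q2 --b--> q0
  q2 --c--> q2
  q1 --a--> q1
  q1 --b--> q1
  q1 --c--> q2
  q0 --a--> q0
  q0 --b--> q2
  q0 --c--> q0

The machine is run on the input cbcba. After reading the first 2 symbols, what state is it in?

Trace: q2 -c-> q2 -b-> q0
After 2 symbols: q0.

q0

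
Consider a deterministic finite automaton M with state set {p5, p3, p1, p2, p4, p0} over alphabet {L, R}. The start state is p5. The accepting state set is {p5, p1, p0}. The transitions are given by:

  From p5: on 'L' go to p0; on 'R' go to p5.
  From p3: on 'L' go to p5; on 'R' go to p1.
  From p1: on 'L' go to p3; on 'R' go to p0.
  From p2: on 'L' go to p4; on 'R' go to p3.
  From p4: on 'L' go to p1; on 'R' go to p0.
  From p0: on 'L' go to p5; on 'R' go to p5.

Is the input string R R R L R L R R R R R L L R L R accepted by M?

Yes

Trace: p5 -R-> p5 -R-> p5 -R-> p5 -L-> p0 -R-> p5 -L-> p0 -R-> p5 -R-> p5 -R-> p5 -R-> p5 -R-> p5 -L-> p0 -L-> p5 -R-> p5 -L-> p0 -R-> p5
End state p5 is accepting.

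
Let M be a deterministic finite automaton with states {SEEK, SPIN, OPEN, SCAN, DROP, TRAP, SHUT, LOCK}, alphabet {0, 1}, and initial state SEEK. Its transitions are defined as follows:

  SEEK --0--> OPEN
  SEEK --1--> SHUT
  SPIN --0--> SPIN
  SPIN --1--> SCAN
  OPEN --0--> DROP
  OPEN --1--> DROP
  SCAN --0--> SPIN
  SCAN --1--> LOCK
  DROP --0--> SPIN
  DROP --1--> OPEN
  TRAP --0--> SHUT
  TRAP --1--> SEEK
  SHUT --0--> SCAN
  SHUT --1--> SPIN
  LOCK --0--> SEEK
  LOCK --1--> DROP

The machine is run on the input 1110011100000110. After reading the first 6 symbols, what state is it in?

Trace: SEEK -1-> SHUT -1-> SPIN -1-> SCAN -0-> SPIN -0-> SPIN -1-> SCAN
After 6 symbols: SCAN.

SCAN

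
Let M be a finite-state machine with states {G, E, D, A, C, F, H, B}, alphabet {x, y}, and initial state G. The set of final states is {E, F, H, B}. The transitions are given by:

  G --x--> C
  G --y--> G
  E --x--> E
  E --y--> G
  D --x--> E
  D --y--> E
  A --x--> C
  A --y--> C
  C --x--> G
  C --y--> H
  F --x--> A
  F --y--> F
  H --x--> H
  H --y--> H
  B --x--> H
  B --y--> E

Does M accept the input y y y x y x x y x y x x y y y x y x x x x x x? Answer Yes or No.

G → G → G → G → C → H → H → H → H → H → H → H → H → H → H → H → H → H → H → H → H → H → H → H
End state H is accepting.

Yes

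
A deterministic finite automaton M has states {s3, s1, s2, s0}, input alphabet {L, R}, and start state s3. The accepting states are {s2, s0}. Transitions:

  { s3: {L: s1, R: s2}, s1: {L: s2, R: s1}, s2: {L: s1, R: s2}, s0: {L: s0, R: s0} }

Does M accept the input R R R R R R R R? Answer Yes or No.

Yes

s3 → s2 → s2 → s2 → s2 → s2 → s2 → s2 → s2
End state s2 is accepting.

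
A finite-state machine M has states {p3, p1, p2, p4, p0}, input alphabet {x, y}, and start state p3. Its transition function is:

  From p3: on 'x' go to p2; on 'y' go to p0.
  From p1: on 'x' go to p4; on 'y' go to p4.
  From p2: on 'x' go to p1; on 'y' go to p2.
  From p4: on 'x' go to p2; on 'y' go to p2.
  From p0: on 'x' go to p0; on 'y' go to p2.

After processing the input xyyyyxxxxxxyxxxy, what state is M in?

Trace: p3 -x-> p2 -y-> p2 -y-> p2 -y-> p2 -y-> p2 -x-> p1 -x-> p4 -x-> p2 -x-> p1 -x-> p4 -x-> p2 -y-> p2 -x-> p1 -x-> p4 -x-> p2 -y-> p2

p2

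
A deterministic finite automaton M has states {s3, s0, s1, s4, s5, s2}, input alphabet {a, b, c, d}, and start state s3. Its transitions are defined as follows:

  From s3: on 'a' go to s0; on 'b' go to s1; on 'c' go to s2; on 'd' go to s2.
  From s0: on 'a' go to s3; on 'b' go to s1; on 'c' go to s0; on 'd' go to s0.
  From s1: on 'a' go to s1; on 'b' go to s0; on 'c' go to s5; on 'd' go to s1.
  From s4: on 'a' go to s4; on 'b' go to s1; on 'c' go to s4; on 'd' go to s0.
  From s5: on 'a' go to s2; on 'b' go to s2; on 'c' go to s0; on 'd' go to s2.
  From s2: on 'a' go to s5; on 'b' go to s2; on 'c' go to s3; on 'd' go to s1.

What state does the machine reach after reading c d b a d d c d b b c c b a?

start at s3
read 'c': s3 → s2
read 'd': s2 → s1
read 'b': s1 → s0
read 'a': s0 → s3
read 'd': s3 → s2
read 'd': s2 → s1
read 'c': s1 → s5
read 'd': s5 → s2
read 'b': s2 → s2
read 'b': s2 → s2
read 'c': s2 → s3
read 'c': s3 → s2
read 'b': s2 → s2
read 'a': s2 → s5

s5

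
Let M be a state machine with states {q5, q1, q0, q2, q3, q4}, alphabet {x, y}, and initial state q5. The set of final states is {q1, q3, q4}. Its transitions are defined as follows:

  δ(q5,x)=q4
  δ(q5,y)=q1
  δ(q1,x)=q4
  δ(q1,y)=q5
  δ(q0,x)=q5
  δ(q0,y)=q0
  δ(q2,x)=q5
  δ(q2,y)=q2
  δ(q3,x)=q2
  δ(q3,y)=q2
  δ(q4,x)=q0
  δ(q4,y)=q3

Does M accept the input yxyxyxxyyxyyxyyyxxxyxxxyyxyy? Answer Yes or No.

No

start at q5
read 'y': q5 → q1
read 'x': q1 → q4
read 'y': q4 → q3
read 'x': q3 → q2
read 'y': q2 → q2
read 'x': q2 → q5
read 'x': q5 → q4
read 'y': q4 → q3
read 'y': q3 → q2
read 'x': q2 → q5
read 'y': q5 → q1
read 'y': q1 → q5
read 'x': q5 → q4
read 'y': q4 → q3
read 'y': q3 → q2
read 'y': q2 → q2
read 'x': q2 → q5
read 'x': q5 → q4
read 'x': q4 → q0
read 'y': q0 → q0
read 'x': q0 → q5
read 'x': q5 → q4
read 'x': q4 → q0
read 'y': q0 → q0
read 'y': q0 → q0
read 'x': q0 → q5
read 'y': q5 → q1
read 'y': q1 → q5
End state q5 is not accepting.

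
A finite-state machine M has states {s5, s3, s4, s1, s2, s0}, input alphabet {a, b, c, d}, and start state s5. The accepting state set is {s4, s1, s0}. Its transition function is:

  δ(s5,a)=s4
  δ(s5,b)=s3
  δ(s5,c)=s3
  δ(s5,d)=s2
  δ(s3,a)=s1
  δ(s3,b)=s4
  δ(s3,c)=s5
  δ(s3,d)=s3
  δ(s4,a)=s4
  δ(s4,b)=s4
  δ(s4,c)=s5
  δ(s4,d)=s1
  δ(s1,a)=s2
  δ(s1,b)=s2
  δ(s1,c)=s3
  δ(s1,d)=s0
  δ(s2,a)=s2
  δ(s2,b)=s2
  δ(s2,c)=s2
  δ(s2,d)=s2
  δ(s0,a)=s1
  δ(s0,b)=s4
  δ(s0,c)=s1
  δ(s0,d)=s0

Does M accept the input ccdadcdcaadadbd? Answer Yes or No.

No

s5 → s3 → s5 → s2 → s2 → s2 → s2 → s2 → s2 → s2 → s2 → s2 → s2 → s2 → s2 → s2
End state s2 is not accepting.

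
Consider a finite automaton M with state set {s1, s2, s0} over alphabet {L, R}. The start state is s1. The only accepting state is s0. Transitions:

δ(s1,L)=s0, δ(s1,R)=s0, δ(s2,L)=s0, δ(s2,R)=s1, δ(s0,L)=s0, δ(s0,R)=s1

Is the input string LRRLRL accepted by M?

Yes

s1 → s0 → s1 → s0 → s0 → s1 → s0
End state s0 is accepting.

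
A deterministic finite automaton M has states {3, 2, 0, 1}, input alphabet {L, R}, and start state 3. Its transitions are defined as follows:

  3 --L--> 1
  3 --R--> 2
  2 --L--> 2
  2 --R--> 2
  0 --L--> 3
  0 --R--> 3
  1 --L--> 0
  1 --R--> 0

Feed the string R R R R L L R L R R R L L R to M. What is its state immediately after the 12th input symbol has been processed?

2

3 → 2 → 2 → 2 → 2 → 2 → 2 → 2 → 2 → 2 → 2 → 2 → 2
After 12 symbols: 2.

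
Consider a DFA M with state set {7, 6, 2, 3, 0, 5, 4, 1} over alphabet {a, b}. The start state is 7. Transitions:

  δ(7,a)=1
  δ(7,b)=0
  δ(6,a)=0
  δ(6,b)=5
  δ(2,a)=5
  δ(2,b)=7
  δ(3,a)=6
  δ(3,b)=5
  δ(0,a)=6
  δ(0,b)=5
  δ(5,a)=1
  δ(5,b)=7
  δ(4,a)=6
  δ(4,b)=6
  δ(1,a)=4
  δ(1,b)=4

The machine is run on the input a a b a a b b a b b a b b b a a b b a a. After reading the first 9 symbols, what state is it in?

start at 7
read 'a': 7 → 1
read 'a': 1 → 4
read 'b': 4 → 6
read 'a': 6 → 0
read 'a': 0 → 6
read 'b': 6 → 5
read 'b': 5 → 7
read 'a': 7 → 1
read 'b': 1 → 4
After 9 symbols: 4.

4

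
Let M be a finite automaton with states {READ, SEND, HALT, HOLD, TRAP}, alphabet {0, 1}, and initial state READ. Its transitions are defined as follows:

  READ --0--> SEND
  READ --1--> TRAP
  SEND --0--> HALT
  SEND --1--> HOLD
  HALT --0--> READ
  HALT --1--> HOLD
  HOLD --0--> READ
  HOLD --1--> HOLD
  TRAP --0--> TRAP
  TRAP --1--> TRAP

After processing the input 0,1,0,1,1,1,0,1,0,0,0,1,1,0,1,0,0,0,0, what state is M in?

READ → SEND → HOLD → READ → TRAP → TRAP → TRAP → TRAP → TRAP → TRAP → TRAP → TRAP → TRAP → TRAP → TRAP → TRAP → TRAP → TRAP → TRAP → TRAP

TRAP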